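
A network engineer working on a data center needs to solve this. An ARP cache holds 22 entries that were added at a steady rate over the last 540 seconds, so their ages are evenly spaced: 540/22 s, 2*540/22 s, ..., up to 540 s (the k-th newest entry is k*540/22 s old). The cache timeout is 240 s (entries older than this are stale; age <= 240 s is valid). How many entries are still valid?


Ages are k * 540/22 s for k = 1..22 (spacing = 24.5455 s).
Entry k is valid iff k * 540/22 <= 240 iff k <= 22 * 240 / 540 = 9.7778
n_valid = floor(9.7778) = 9
(n_stale = 22 - 9 = 13)

9


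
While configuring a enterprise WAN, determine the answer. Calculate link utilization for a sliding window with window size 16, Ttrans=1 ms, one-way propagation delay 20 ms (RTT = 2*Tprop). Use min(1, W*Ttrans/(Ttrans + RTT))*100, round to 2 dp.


Given: W = 16, Ttrans = 1 ms, RTT = 40 ms (= 2 * Tprop, Tprop = 20 ms)
Cycle time = Ttrans + RTT = 1 + 40 = 41 ms (first packet sent until its ACK returns)
W * Ttrans = 16 * 1 = 16 ms of sending per cycle
W * Ttrans / (Ttrans + RTT) = 16 / 41 = 0.390244
U = min(1, 0.390244) = 0.390244
U% = 39.02%

39.02


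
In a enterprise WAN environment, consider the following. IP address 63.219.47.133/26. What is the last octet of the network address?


Given: IP = 63.219.47.133, prefix = /26
Subnet mask = 255.255.255.192
Last octet of IP: 133
Last octet of mask: 192
Network last octet = 133 AND 192 = 128

128


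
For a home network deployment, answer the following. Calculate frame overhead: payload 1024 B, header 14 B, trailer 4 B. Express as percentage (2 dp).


Given: payload = 1024 B, header = 14 B, trailer = 4 B
Overhead bytes = header + trailer = 14 + 4 = 18
Total frame = payload + overhead = 1024 + 18 = 1042
Overhead % = 18 / 1042 * 100 = 1.7274% -> 1.73% (2 dp)

1.73


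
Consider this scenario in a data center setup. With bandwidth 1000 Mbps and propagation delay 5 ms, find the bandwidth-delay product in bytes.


Given: bandwidth = 1000 Mbps, delay = 5 ms
BDP in bits = 1000 * 10^6 * 5 / 1000
BDP in bits = 5000000
BDP in bytes = 5000000 / 8 = 625000

625000


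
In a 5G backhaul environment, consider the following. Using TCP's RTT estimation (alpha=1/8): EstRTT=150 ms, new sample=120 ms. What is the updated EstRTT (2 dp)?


Given: EstRTT = 150 ms, SampleRTT = 120 ms, alpha = 1/8
New EstRTT = (1 - alpha) * EstRTT + alpha * SampleRTT
(7/8) * 150 = 131.25
(1/8) * 120 = 15
New EstRTT = 131.25 + 15 = 146.25 ms -> 146.25 ms (2 dp)

146.25


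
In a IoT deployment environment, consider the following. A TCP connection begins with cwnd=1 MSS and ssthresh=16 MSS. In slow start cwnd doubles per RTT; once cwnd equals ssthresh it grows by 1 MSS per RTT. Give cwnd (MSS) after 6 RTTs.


RTT 0: cwnd = 1 MSS (initial)
RTT 1: cwnd = 2 MSS (slow start, doubled)
RTT 2: cwnd = 4 MSS (slow start, doubled)
RTT 3: cwnd = 8 MSS (slow start, doubled)
RTT 4: cwnd = 16 MSS (slow start, doubled)
RTT 5: cwnd = 17 MSS (congestion avoidance, +1)
RTT 6: cwnd = 18 MSS (congestion avoidance, +1)

18


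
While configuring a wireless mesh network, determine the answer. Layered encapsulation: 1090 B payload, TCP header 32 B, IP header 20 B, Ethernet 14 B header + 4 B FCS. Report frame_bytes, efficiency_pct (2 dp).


TCP segment = 1090 + 32 = 1122 B
IP packet = 1122 + 20 = 1142 B
Ethernet frame = 1142 + 14 + 4 = 1160 B
Efficiency = app / frame = 1090 / 1160 = 0.939655 = 93.9655% -> 93.97% (2 dp)

1160, 93.97


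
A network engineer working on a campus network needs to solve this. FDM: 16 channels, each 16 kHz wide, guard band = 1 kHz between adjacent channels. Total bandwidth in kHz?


Given: 16 channels, 16 kHz each, guard = 1 kHz
Channel bandwidth = 16 * 16 = 256 kHz
Guard bands = 15 gaps * 1 kHz = 15 kHz
Total = 256 + 15 = 271 kHz

271


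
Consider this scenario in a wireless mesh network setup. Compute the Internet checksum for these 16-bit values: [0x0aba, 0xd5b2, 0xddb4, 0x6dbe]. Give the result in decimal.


Given words: [0x0aba, 0xd5b2, 0xddb4, 0x6dbe]
Step 1: Sum all words
Raw sum = 2746 + 54706 + 56756 + 28094 = 142302
Step 2: Fold carry: (11230 + 2) = 11232
One's complement = ~11232 & 0xFFFF = 54303

54303


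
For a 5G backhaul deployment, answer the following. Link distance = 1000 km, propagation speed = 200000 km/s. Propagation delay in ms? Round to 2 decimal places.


Given: distance = 1000 km, speed = 200000 km/s
Delay = distance / speed = 1000 / 200000 seconds
Delay in ms = 1000 * 1000 / 200000
Delay = 5.0000 ms
Rounded to 2 dp = 5.00 ms

5.00


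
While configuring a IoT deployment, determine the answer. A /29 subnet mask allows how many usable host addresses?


Given: subnet mask /29
Host bits = 32 - 29 = 3
Total addresses = 2^3 = 8
Usable hosts = 8 - 2 (network + broadcast) = 6

6


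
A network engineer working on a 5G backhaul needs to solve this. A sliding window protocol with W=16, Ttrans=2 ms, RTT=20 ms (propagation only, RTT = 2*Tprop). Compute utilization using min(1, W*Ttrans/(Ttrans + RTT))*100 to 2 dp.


Given: W = 16, Ttrans = 2 ms, RTT = 20 ms (= 2 * Tprop, Tprop = 10 ms)
Cycle time = Ttrans + RTT = 2 + 20 = 22 ms (first packet sent until its ACK returns)
W * Ttrans = 16 * 2 = 32 ms of sending per cycle
W * Ttrans / (Ttrans + RTT) = 32 / 22 = 1.454545
U = min(1, 1.454545) = 1.000000
U% = 100.00%

100.00


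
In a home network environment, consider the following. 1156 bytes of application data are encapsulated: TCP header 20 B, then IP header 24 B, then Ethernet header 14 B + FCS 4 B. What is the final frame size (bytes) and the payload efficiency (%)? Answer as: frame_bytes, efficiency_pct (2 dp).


TCP segment = 1156 + 20 = 1176 B
IP packet = 1176 + 24 = 1200 B
Ethernet frame = 1200 + 14 + 4 = 1218 B
Efficiency = app / frame = 1156 / 1218 = 0.949097 = 94.9097% -> 94.91% (2 dp)

1218, 94.91


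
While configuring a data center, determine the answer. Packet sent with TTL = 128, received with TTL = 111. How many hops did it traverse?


Given: initial TTL = 128, received TTL = 111
Hops = initial TTL - received TTL
Hops = 128 - 111 = 17

17


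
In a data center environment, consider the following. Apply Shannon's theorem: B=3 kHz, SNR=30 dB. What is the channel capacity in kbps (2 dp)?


Given: B = 3 kHz, SNR = 30 dB
SNR linear = 10^(30/10) = 1000
1 + SNR = 1001
log2(1001) = 9.9672262588
C = 3 * 1000 * 9.9672262588 = 29901.6788 bps
C = 29.901679 kbps -> 29.90 kbps (2 dp)

29.90


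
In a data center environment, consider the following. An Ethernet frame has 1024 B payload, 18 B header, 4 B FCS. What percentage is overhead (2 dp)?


Given: payload = 1024 B, header = 18 B, trailer = 4 B
Overhead bytes = header + trailer = 18 + 4 = 22
Total frame = payload + overhead = 1024 + 22 = 1046
Overhead % = 22 / 1046 * 100 = 2.1033% -> 2.10% (2 dp)

2.10


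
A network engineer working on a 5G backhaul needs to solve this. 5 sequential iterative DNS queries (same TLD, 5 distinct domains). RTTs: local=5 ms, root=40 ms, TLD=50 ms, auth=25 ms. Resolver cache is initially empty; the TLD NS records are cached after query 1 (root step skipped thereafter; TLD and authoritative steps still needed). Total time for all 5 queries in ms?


Lookup 1 (cold cache): local + root + TLD + auth = 5 + 40 + 50 + 25 = 120 ms
Lookups 2..5 (TLD NS cached -> skip root; new domain -> still ask TLD and auth): local + TLD + auth = 5 + 50 + 25 = 80 ms each
Remaining 4 lookups: 4 * 80 = 320 ms
Total = 120 + 320 = 440 ms

440


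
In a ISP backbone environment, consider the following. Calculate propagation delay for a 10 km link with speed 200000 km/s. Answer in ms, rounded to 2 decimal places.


Given: distance = 10 km, speed = 200000 km/s
Delay = distance / speed = 10 / 200000 seconds
Delay in ms = 10 * 1000 / 200000
Delay = 0.0500 ms
Rounded to 2 dp = 0.05 ms

0.05


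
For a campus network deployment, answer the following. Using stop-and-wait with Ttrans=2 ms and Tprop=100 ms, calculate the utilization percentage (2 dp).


Given: Ttrans = 2 ms, Tprop = 100 ms
RTT = 2 * Tprop = 2 * 100 = 200 ms
U = Ttrans / (Ttrans + RTT)
U = 2 / (2 + 200)
U = 2 / 202 = 0.009901
U% = 0.99%

0.99


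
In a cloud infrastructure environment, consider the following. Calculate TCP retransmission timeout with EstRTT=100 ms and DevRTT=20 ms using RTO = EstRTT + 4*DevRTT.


Given: EstRTT = 100 ms, DevRTT = 20 ms
Timeout = EstRTT + 4 * DevRTT
4 * DevRTT = 4 * 20 = 80
Timeout = 100 + 80 = 180 ms

180


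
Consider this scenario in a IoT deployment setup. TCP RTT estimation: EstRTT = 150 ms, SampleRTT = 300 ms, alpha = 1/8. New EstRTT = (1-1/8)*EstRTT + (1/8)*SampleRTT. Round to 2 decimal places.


Given: EstRTT = 150 ms, SampleRTT = 300 ms, alpha = 1/8
New EstRTT = (1 - alpha) * EstRTT + alpha * SampleRTT
(7/8) * 150 = 131.25
(1/8) * 300 = 37.5
New EstRTT = 131.25 + 37.5 = 168.75 ms -> 168.75 ms (2 dp)

168.75


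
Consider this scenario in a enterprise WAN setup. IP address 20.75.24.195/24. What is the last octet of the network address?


Given: IP = 20.75.24.195, prefix = /24
Subnet mask = 255.255.255.0
Last octet of IP: 195
Last octet of mask: 0
Network last octet = 195 AND 0 = 0

0


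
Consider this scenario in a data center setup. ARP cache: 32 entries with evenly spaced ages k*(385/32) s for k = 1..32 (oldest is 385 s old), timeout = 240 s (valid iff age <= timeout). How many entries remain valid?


Ages are k * 385/32 s for k = 1..32 (spacing = 12.0312 s).
Entry k is valid iff k * 385/32 <= 240 iff k <= 32 * 240 / 385 = 19.9481
n_valid = floor(19.9481) = 19
(n_stale = 32 - 19 = 13)

19


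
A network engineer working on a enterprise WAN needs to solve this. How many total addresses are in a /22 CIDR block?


Given: CIDR prefix /22
Host bits = 32 - 22 = 10
Total addresses = 2^10 = 1024

1024


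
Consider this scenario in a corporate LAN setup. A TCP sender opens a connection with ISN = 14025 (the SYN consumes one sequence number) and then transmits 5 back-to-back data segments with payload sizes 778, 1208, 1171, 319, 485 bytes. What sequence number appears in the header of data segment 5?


The SYN occupies sequence number ISN = 14025, so the first data byte is ISN + 1 = 14026.
SEQ of data segment i = (ISN + 1) + sum of payload sizes of segments 1..i-1.
Segment 1: SEQ = 14026, payload = 778 bytes
Segment 2: SEQ = 14804, payload = 1208 bytes
Segment 3: SEQ = 16012, payload = 1171 bytes
Segment 4: SEQ = 17183, payload = 319 bytes
Segment 5: SEQ = 17502, payload = 485 bytes
SEQ of segment 5 = 14026 + 778 + 1208 + 1171 + 319 = 17502

17502


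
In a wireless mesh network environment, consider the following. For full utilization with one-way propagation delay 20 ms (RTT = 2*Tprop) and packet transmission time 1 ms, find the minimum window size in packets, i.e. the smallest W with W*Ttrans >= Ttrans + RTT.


Given: Ttrans = 1 ms, RTT = 40 ms (= 2 * Tprop, Tprop = 20 ms)
Time until first ACK returns = Ttrans + RTT = 1 + 40 = 41 ms
Need W * Ttrans >= Ttrans + RTT  ->  W >= (Ttrans + RTT) / Ttrans
(Ttrans + RTT) / Ttrans = 41 / 1 = 41
W_min = ceil(41) = 41

41


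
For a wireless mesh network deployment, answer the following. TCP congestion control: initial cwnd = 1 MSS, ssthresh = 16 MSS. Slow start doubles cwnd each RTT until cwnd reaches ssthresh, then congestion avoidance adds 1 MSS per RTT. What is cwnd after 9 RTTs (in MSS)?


RTT 0: cwnd = 1 MSS (initial)
RTT 1: cwnd = 2 MSS (slow start, doubled)
RTT 2: cwnd = 4 MSS (slow start, doubled)
RTT 3: cwnd = 8 MSS (slow start, doubled)
RTT 4: cwnd = 16 MSS (slow start, doubled)
RTT 5: cwnd = 17 MSS (congestion avoidance, +1)
RTT 6: cwnd = 18 MSS (congestion avoidance, +1)
RTT 7: cwnd = 19 MSS (congestion avoidance, +1)
RTT 8: cwnd = 20 MSS (congestion avoidance, +1)
RTT 9: cwnd = 21 MSS (congestion avoidance, +1)

21


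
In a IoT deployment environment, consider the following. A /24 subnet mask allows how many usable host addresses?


Given: subnet mask /24
Host bits = 32 - 24 = 8
Total addresses = 2^8 = 256
Usable hosts = 256 - 2 (network + broadcast) = 254

254


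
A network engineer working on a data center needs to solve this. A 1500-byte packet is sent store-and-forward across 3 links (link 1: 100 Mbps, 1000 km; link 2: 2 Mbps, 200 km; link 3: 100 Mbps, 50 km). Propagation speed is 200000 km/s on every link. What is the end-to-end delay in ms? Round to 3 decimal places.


Packet = 1500 bytes = 12000 bits. Store-and-forward: sum (t_trans + t_prop) per link.
Link 1: t_trans = 12000/(100*10^6) s = 0.1200 ms; t_prop = 1000/200000 s = 5.0000 ms; subtotal = 5.1200 ms
Link 2: t_trans = 12000/(2*10^6) s = 6.0000 ms; t_prop = 200/200000 s = 1.0000 ms; subtotal = 7.0000 ms
Link 3: t_trans = 12000/(100*10^6) s = 0.1200 ms; t_prop = 50/200000 s = 0.2500 ms; subtotal = 0.3700 ms
End-to-end = 5.1200 + 7.0000 + 0.3700 = 12.4900 ms -> 12.490 ms (3 dp)

12.490


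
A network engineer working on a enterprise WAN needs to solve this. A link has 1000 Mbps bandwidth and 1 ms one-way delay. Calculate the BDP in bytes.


Given: bandwidth = 1000 Mbps, delay = 1 ms
BDP in bits = 1000 * 10^6 * 1 / 1000
BDP in bits = 1000000
BDP in bytes = 1000000 / 8 = 125000

125000


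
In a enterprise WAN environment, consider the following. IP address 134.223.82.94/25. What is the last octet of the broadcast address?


Given: IP = 134.223.82.94, prefix = /25
Host bits = 32 - 25 = 7
Network last octet = 94 AND mask = 0
Host part size = 2^7 - 1 = 127
Broadcast last octet = 0 OR 127 = 127

127


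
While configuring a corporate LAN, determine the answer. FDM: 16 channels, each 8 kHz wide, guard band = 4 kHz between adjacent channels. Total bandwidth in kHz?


Given: 16 channels, 8 kHz each, guard = 4 kHz
Channel bandwidth = 16 * 8 = 128 kHz
Guard bands = 15 gaps * 4 kHz = 60 kHz
Total = 128 + 60 = 188 kHz

188


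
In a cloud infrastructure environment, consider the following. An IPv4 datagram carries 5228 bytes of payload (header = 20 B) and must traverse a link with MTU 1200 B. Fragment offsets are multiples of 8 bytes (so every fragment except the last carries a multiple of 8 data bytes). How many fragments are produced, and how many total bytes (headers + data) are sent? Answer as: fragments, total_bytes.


Max data per non-final fragment = floor((MTU - header)/8)*8 = floor((1200 - 20)/8)*8 = floor(1180/8)*8 = 1176 B
Final fragment needs no 8-byte alignment: it can carry up to MTU - header = 1180 B
Non-final fragments needed = ceil((payload - 1180) / 1176) = ceil(4048/1176) = ceil(3.4422) = 4
Number of fragments = 4 + 1 = 5
Fragment sizes (data): 4 * 1176 B + 524 B (last, 524 <= 1180 OK)
Total bytes sent = payload + n_frags * header = 5228 + 5*20 = 5228 + 100 = 5328 B

5, 5328


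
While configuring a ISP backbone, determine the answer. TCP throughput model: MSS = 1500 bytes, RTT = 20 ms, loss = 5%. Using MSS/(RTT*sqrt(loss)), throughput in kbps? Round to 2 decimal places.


Given: MSS = 1500 bytes, RTT = 20 ms, loss = 5%
RTT in seconds = 20 / 1000 = 0.02
Loss rate = 5% = 0.05
sqrt(loss) = sqrt(0.05) = 0.223606797750
Throughput (bytes/s) = 1500 / (0.02 * 0.223606797750) = 335410.1966
Throughput (kbps) = 335410.1966 * 8 / 1000 = 2683.281573 -> 2683.28 kbps (2 dp)

2683.28


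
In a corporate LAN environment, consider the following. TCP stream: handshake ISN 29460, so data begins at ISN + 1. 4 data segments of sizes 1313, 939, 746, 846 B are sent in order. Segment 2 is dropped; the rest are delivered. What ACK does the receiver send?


SYN uses sequence number 29460; first data byte = ISN + 1 = 29461.
Segment 1: SEQ = 29461, len = 1313 B, covers [29461, 30773]
Segment 2: SEQ = 30774, len = 939 B, covers [30774, 31712] [LOST]
Segment 3: SEQ = 31713, len = 746 B, covers [31713, 32458]
Segment 4: SEQ = 32459, len = 846 B, covers [32459, 33304]
In-order data received: bytes [29461, 30773] (segments 1..1).
Segment 2 missing -> gap begins at byte 30774; later segments buffered out of order.
Cumulative ACK = next expected in-order byte = 29461 + 1313 = 30774

30774


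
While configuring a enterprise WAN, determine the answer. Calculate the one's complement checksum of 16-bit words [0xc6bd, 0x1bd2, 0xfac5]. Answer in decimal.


Given words: [0xc6bd, 0x1bd2, 0xfac5]
Step 1: Sum all words
Raw sum = 50877 + 7122 + 64197 = 122196
Step 2: Fold carry: (56660 + 1) = 56661
One's complement = ~56661 & 0xFFFF = 8874

8874


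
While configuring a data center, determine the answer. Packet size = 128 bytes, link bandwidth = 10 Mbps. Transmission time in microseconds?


Given: packet = 128 bytes, bandwidth = 10 Mbps
Packet in bits = 128 * 8 = 1024 bits
Bandwidth = 10 * 10^6 = 10000000 bps
Time = 1024 / 10000000 seconds
Time in us = 1024 * 10^6 / 10000000 = 102.4

102.4


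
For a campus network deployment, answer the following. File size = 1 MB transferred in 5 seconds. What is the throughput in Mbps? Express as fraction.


Given: file = 1 MB, time = 5 s
File in Mb = 1 * 8 = 8 Mb
Throughput = 8 / 5 Mbps
Throughput = 8/5 Mbps

8/5


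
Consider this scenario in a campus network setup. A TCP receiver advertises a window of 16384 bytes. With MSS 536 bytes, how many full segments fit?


Given: RWND = 16384 bytes, MSS = 536 bytes
Full segments = floor(RWND / MSS)
Full segments = floor(16384 / 536)
Full segments = floor(30.5672) = 30

30


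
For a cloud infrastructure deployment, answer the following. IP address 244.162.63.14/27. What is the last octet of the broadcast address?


Given: IP = 244.162.63.14, prefix = /27
Host bits = 32 - 27 = 5
Network last octet = 14 AND mask = 0
Host part size = 2^5 - 1 = 31
Broadcast last octet = 0 OR 31 = 31

31


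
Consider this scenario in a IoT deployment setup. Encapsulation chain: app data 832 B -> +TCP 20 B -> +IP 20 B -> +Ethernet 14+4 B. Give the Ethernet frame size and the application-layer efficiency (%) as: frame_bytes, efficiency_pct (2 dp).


TCP segment = 832 + 20 = 852 B
IP packet = 852 + 20 = 872 B
Ethernet frame = 872 + 14 + 4 = 890 B
Efficiency = app / frame = 832 / 890 = 0.934831 = 93.4831% -> 93.48% (2 dp)

890, 93.48


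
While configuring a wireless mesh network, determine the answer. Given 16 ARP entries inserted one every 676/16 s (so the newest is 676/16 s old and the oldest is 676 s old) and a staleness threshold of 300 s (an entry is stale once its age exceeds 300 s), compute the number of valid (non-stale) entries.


Ages are k * 676/16 s for k = 1..16 (spacing = 42.2500 s).
Entry k is valid iff k * 676/16 <= 300 iff k <= 16 * 300 / 676 = 7.1006
n_valid = floor(7.1006) = 7
(n_stale = 16 - 7 = 9)

7


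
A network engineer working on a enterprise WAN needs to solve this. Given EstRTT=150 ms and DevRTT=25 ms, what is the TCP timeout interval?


Given: EstRTT = 150 ms, DevRTT = 25 ms
Timeout = EstRTT + 4 * DevRTT
4 * DevRTT = 4 * 25 = 100
Timeout = 150 + 100 = 250 ms

250


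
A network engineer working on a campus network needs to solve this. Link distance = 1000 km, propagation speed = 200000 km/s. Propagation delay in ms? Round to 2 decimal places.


Given: distance = 1000 km, speed = 200000 km/s
Delay = distance / speed = 1000 / 200000 seconds
Delay in ms = 1000 * 1000 / 200000
Delay = 5.0000 ms
Rounded to 2 dp = 5.00 ms

5.00


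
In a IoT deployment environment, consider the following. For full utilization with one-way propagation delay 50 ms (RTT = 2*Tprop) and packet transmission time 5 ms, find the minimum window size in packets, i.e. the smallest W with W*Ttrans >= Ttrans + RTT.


Given: Ttrans = 5 ms, RTT = 100 ms (= 2 * Tprop, Tprop = 50 ms)
Time until first ACK returns = Ttrans + RTT = 5 + 100 = 105 ms
Need W * Ttrans >= Ttrans + RTT  ->  W >= (Ttrans + RTT) / Ttrans
(Ttrans + RTT) / Ttrans = 105 / 5 = 21
W_min = ceil(21) = 21

21


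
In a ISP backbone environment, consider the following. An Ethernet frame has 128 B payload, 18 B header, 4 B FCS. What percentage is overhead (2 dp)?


Given: payload = 128 B, header = 18 B, trailer = 4 B
Overhead bytes = header + trailer = 18 + 4 = 22
Total frame = payload + overhead = 128 + 22 = 150
Overhead % = 22 / 150 * 100 = 14.6667% -> 14.67% (2 dp)

14.67


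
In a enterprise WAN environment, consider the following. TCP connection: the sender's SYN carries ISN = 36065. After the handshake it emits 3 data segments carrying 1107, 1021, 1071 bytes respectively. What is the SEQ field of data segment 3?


The SYN occupies sequence number ISN = 36065, so the first data byte is ISN + 1 = 36066.
SEQ of data segment i = (ISN + 1) + sum of payload sizes of segments 1..i-1.
Segment 1: SEQ = 36066, payload = 1107 bytes
Segment 2: SEQ = 37173, payload = 1021 bytes
Segment 3: SEQ = 38194, payload = 1071 bytes
SEQ of segment 3 = 36066 + 1107 + 1021 = 38194

38194


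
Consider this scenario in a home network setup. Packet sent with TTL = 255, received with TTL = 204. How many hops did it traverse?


Given: initial TTL = 255, received TTL = 204
Hops = initial TTL - received TTL
Hops = 255 - 204 = 51

51


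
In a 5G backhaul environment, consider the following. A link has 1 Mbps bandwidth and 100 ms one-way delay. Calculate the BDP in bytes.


Given: bandwidth = 1 Mbps, delay = 100 ms
BDP in bits = 1 * 10^6 * 100 / 1000
BDP in bits = 100000
BDP in bytes = 100000 / 8 = 12500

12500


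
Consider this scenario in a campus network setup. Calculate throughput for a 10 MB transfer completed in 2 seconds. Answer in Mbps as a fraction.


Given: file = 10 MB, time = 2 s
File in Mb = 10 * 8 = 80 Mb
Throughput = 80 / 2 Mbps
Throughput = 40 Mbps

40


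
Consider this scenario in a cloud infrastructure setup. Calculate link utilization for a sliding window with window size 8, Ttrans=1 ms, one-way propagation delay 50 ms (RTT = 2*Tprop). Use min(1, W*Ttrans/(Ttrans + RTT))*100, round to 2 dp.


Given: W = 8, Ttrans = 1 ms, RTT = 100 ms (= 2 * Tprop, Tprop = 50 ms)
Cycle time = Ttrans + RTT = 1 + 100 = 101 ms (first packet sent until its ACK returns)
W * Ttrans = 8 * 1 = 8 ms of sending per cycle
W * Ttrans / (Ttrans + RTT) = 8 / 101 = 0.079208
U = min(1, 0.079208) = 0.079208
U% = 7.92%

7.92


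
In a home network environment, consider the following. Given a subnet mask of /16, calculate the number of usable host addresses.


Given: subnet mask /16
Host bits = 32 - 16 = 16
Total addresses = 2^16 = 65536
Usable hosts = 65536 - 2 (network + broadcast) = 65534

65534


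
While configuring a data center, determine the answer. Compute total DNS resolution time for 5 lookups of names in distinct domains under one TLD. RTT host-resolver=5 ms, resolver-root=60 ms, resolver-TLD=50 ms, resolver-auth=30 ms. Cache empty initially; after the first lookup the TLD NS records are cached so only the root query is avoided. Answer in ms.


Lookup 1 (cold cache): local + root + TLD + auth = 5 + 60 + 50 + 30 = 145 ms
Lookups 2..5 (TLD NS cached -> skip root; new domain -> still ask TLD and auth): local + TLD + auth = 5 + 50 + 30 = 85 ms each
Remaining 4 lookups: 4 * 85 = 340 ms
Total = 145 + 340 = 485 ms

485


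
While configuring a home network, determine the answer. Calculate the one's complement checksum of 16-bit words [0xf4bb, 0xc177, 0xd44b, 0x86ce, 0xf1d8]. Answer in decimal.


Given words: [0xf4bb, 0xc177, 0xd44b, 0x86ce, 0xf1d8]
Step 1: Sum all words
Raw sum = 62651 + 49527 + 54347 + 34510 + 61912 = 262947
Step 2: Fold carry: (803 + 4) = 807
One's complement = ~807 & 0xFFFF = 64728

64728


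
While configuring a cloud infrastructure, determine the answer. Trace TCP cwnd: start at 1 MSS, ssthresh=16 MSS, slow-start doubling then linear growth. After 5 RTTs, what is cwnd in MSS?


RTT 0: cwnd = 1 MSS (initial)
RTT 1: cwnd = 2 MSS (slow start, doubled)
RTT 2: cwnd = 4 MSS (slow start, doubled)
RTT 3: cwnd = 8 MSS (slow start, doubled)
RTT 4: cwnd = 16 MSS (slow start, doubled)
RTT 5: cwnd = 17 MSS (congestion avoidance, +1)

17


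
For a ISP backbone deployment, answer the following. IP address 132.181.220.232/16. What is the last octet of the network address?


Given: IP = 132.181.220.232, prefix = /16
Subnet mask = 255.255.0.0
Last octet of IP: 232
Last octet of mask: 0
Network last octet = 232 AND 0 = 0

0


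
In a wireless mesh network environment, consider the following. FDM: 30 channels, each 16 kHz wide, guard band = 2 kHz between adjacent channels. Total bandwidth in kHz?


Given: 30 channels, 16 kHz each, guard = 2 kHz
Channel bandwidth = 30 * 16 = 480 kHz
Guard bands = 29 gaps * 2 kHz = 58 kHz
Total = 480 + 58 = 538 kHz

538


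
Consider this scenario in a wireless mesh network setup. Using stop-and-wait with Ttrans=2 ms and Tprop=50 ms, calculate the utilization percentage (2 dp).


Given: Ttrans = 2 ms, Tprop = 50 ms
RTT = 2 * Tprop = 2 * 50 = 100 ms
U = Ttrans / (Ttrans + RTT)
U = 2 / (2 + 100)
U = 2 / 102 = 0.019608
U% = 1.96%

1.96


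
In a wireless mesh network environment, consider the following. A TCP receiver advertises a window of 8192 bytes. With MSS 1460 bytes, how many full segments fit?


Given: RWND = 8192 bytes, MSS = 1460 bytes
Full segments = floor(RWND / MSS)
Full segments = floor(8192 / 1460)
Full segments = floor(5.611) = 5

5


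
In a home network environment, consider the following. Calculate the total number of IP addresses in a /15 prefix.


Given: CIDR prefix /15
Host bits = 32 - 15 = 17
Total addresses = 2^17 = 131072

131072


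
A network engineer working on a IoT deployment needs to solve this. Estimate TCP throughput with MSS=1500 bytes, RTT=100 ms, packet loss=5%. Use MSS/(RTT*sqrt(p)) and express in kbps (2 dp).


Given: MSS = 1500 bytes, RTT = 100 ms, loss = 5%
RTT in seconds = 100 / 1000 = 0.1
Loss rate = 5% = 0.05
sqrt(loss) = sqrt(0.05) = 0.223606797750
Throughput (bytes/s) = 1500 / (0.1 * 0.223606797750) = 67082.0393
Throughput (kbps) = 67082.0393 * 8 / 1000 = 536.656315 -> 536.66 kbps (2 dp)

536.66


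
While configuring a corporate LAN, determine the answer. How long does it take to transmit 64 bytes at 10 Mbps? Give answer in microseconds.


Given: packet = 64 bytes, bandwidth = 10 Mbps
Packet in bits = 64 * 8 = 512 bits
Bandwidth = 10 * 10^6 = 10000000 bps
Time = 512 / 10000000 seconds
Time in us = 512 * 10^6 / 10000000 = 51.2

51.2


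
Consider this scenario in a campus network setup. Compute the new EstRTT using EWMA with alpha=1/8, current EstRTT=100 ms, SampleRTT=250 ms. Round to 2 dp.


Given: EstRTT = 100 ms, SampleRTT = 250 ms, alpha = 1/8
New EstRTT = (1 - alpha) * EstRTT + alpha * SampleRTT
(7/8) * 100 = 87.5
(1/8) * 250 = 31.25
New EstRTT = 87.5 + 31.25 = 118.75 ms -> 118.75 ms (2 dp)

118.75


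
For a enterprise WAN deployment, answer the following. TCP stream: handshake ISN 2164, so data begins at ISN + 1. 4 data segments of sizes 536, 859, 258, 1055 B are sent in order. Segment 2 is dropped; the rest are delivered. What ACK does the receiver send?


SYN uses sequence number 2164; first data byte = ISN + 1 = 2165.
Segment 1: SEQ = 2165, len = 536 B, covers [2165, 2700]
Segment 2: SEQ = 2701, len = 859 B, covers [2701, 3559] [LOST]
Segment 3: SEQ = 3560, len = 258 B, covers [3560, 3817]
Segment 4: SEQ = 3818, len = 1055 B, covers [3818, 4872]
In-order data received: bytes [2165, 2700] (segments 1..1).
Segment 2 missing -> gap begins at byte 2701; later segments buffered out of order.
Cumulative ACK = next expected in-order byte = 2165 + 536 = 2701

2701


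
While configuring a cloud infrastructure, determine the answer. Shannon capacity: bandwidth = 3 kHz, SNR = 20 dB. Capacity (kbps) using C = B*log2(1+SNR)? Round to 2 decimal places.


Given: B = 3 kHz, SNR = 20 dB
SNR linear = 10^(20/10) = 100
1 + SNR = 101
log2(101) = 6.6582114828
C = 3 * 1000 * 6.6582114828 = 19974.6344 bps
C = 19.974634 kbps -> 19.97 kbps (2 dp)

19.97


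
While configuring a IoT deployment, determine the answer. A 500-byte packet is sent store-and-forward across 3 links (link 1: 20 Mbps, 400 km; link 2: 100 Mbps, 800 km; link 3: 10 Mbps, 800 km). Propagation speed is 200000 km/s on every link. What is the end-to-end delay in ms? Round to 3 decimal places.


Packet = 500 bytes = 4000 bits. Store-and-forward: sum (t_trans + t_prop) per link.
Link 1: t_trans = 4000/(20*10^6) s = 0.2000 ms; t_prop = 400/200000 s = 2.0000 ms; subtotal = 2.2000 ms
Link 2: t_trans = 4000/(100*10^6) s = 0.0400 ms; t_prop = 800/200000 s = 4.0000 ms; subtotal = 4.0400 ms
Link 3: t_trans = 4000/(10*10^6) s = 0.4000 ms; t_prop = 800/200000 s = 4.0000 ms; subtotal = 4.4000 ms
End-to-end = 2.2000 + 4.0400 + 4.4000 = 10.6400 ms -> 10.640 ms (3 dp)

10.640


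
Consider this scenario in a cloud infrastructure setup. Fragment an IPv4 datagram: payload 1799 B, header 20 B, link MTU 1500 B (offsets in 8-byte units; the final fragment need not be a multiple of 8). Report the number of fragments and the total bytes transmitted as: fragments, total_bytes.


Max data per non-final fragment = floor((MTU - header)/8)*8 = floor((1500 - 20)/8)*8 = floor(1480/8)*8 = 1480 B
Final fragment needs no 8-byte alignment: it can carry up to MTU - header = 1480 B
Non-final fragments needed = ceil((payload - 1480) / 1480) = ceil(319/1480) = ceil(0.2155) = 1
Number of fragments = 1 + 1 = 2
Fragment sizes (data): 1 * 1480 B + 319 B (last, 319 <= 1480 OK)
Total bytes sent = payload + n_frags * header = 1799 + 2*20 = 1799 + 40 = 1839 B

2, 1839


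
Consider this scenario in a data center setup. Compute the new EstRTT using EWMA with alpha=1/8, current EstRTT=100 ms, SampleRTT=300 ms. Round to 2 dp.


Given: EstRTT = 100 ms, SampleRTT = 300 ms, alpha = 1/8
New EstRTT = (1 - alpha) * EstRTT + alpha * SampleRTT
(7/8) * 100 = 87.5
(1/8) * 300 = 37.5
New EstRTT = 87.5 + 37.5 = 125 ms -> 125.00 ms (2 dp)

125.00


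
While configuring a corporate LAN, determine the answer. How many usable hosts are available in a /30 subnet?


Given: subnet mask /30
Host bits = 32 - 30 = 2
Total addresses = 2^2 = 4
Usable hosts = 4 - 2 (network + broadcast) = 2

2


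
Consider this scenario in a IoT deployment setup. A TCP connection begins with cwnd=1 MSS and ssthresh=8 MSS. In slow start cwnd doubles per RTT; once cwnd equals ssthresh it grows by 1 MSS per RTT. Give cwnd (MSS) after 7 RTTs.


RTT 0: cwnd = 1 MSS (initial)
RTT 1: cwnd = 2 MSS (slow start, doubled)
RTT 2: cwnd = 4 MSS (slow start, doubled)
RTT 3: cwnd = 8 MSS (slow start, doubled)
RTT 4: cwnd = 9 MSS (congestion avoidance, +1)
RTT 5: cwnd = 10 MSS (congestion avoidance, +1)
RTT 6: cwnd = 11 MSS (congestion avoidance, +1)
RTT 7: cwnd = 12 MSS (congestion avoidance, +1)

12


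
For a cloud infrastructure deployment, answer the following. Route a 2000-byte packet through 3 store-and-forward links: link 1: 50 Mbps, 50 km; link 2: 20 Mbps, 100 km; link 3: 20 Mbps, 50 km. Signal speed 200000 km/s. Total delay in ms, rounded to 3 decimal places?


Packet = 2000 bytes = 16000 bits. Store-and-forward: sum (t_trans + t_prop) per link.
Link 1: t_trans = 16000/(50*10^6) s = 0.3200 ms; t_prop = 50/200000 s = 0.2500 ms; subtotal = 0.5700 ms
Link 2: t_trans = 16000/(20*10^6) s = 0.8000 ms; t_prop = 100/200000 s = 0.5000 ms; subtotal = 1.3000 ms
Link 3: t_trans = 16000/(20*10^6) s = 0.8000 ms; t_prop = 50/200000 s = 0.2500 ms; subtotal = 1.0500 ms
End-to-end = 0.5700 + 1.3000 + 1.0500 = 2.9200 ms -> 2.920 ms (3 dp)

2.920


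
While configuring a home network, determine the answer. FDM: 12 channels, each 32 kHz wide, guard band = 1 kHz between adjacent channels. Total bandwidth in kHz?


Given: 12 channels, 32 kHz each, guard = 1 kHz
Channel bandwidth = 12 * 32 = 384 kHz
Guard bands = 11 gaps * 1 kHz = 11 kHz
Total = 384 + 11 = 395 kHz

395


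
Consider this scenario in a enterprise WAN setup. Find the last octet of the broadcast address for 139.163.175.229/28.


Given: IP = 139.163.175.229, prefix = /28
Host bits = 32 - 28 = 4
Network last octet = 229 AND mask = 224
Host part size = 2^4 - 1 = 15
Broadcast last octet = 224 OR 15 = 239

239


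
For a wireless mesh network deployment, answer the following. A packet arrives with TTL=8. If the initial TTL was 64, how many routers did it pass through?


Given: initial TTL = 64, received TTL = 8
Hops = initial TTL - received TTL
Hops = 64 - 8 = 56

56


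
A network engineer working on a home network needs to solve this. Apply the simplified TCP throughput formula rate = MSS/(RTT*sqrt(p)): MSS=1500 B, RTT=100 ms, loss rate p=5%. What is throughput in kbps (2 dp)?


Given: MSS = 1500 bytes, RTT = 100 ms, loss = 5%
RTT in seconds = 100 / 1000 = 0.1
Loss rate = 5% = 0.05
sqrt(loss) = sqrt(0.05) = 0.223606797750
Throughput (bytes/s) = 1500 / (0.1 * 0.223606797750) = 67082.0393
Throughput (kbps) = 67082.0393 * 8 / 1000 = 536.656315 -> 536.66 kbps (2 dp)

536.66


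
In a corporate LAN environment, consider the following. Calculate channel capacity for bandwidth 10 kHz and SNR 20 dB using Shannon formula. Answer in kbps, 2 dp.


Given: B = 10 kHz, SNR = 20 dB
SNR linear = 10^(20/10) = 100
1 + SNR = 101
log2(101) = 6.6582114828
C = 10 * 1000 * 6.6582114828 = 66582.1148 bps
C = 66.582115 kbps -> 66.58 kbps (2 dp)

66.58


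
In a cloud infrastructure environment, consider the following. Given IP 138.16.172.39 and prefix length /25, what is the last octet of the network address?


Given: IP = 138.16.172.39, prefix = /25
Subnet mask = 255.255.255.128
Last octet of IP: 39
Last octet of mask: 128
Network last octet = 39 AND 128 = 0

0


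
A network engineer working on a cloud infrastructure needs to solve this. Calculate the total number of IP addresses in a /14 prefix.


Given: CIDR prefix /14
Host bits = 32 - 14 = 18
Total addresses = 2^18 = 262144

262144


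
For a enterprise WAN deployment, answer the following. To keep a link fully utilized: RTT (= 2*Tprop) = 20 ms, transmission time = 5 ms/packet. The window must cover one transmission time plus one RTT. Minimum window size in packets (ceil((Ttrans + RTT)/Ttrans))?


Given: Ttrans = 5 ms, RTT = 20 ms (= 2 * Tprop, Tprop = 10 ms)
Time until first ACK returns = Ttrans + RTT = 5 + 20 = 25 ms
Need W * Ttrans >= Ttrans + RTT  ->  W >= (Ttrans + RTT) / Ttrans
(Ttrans + RTT) / Ttrans = 25 / 5 = 5
W_min = ceil(5) = 5

5


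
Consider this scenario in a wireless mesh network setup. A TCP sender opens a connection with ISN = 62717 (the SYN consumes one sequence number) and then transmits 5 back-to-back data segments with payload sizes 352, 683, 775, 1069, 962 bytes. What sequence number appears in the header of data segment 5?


The SYN occupies sequence number ISN = 62717, so the first data byte is ISN + 1 = 62718.
SEQ of data segment i = (ISN + 1) + sum of payload sizes of segments 1..i-1.
Segment 1: SEQ = 62718, payload = 352 bytes
Segment 2: SEQ = 63070, payload = 683 bytes
Segment 3: SEQ = 63753, payload = 775 bytes
Segment 4: SEQ = 64528, payload = 1069 bytes
Segment 5: SEQ = 65597, payload = 962 bytes
SEQ of segment 5 = 62718 + 352 + 683 + 775 + 1069 = 65597

65597


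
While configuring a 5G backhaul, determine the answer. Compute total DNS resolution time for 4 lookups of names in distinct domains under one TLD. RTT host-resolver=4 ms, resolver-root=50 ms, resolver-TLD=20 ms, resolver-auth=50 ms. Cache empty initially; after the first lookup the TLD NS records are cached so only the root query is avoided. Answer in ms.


Lookup 1 (cold cache): local + root + TLD + auth = 4 + 50 + 20 + 50 = 124 ms
Lookups 2..4 (TLD NS cached -> skip root; new domain -> still ask TLD and auth): local + TLD + auth = 4 + 20 + 50 = 74 ms each
Remaining 3 lookups: 3 * 74 = 222 ms
Total = 124 + 222 = 346 ms

346


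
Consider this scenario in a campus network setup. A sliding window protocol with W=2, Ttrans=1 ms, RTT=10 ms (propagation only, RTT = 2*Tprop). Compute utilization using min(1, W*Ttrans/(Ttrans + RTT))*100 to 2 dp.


Given: W = 2, Ttrans = 1 ms, RTT = 10 ms (= 2 * Tprop, Tprop = 5 ms)
Cycle time = Ttrans + RTT = 1 + 10 = 11 ms (first packet sent until its ACK returns)
W * Ttrans = 2 * 1 = 2 ms of sending per cycle
W * Ttrans / (Ttrans + RTT) = 2 / 11 = 0.181818
U = min(1, 0.181818) = 0.181818
U% = 18.18%

18.18


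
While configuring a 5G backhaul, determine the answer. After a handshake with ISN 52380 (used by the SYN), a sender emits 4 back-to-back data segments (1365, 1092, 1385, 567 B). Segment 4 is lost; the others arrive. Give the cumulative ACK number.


SYN uses sequence number 52380; first data byte = ISN + 1 = 52381.
Segment 1: SEQ = 52381, len = 1365 B, covers [52381, 53745]
Segment 2: SEQ = 53746, len = 1092 B, covers [53746, 54837]
Segment 3: SEQ = 54838, len = 1385 B, covers [54838, 56222]
Segment 4: SEQ = 56223, len = 567 B, covers [56223, 56789] [LOST]
In-order data received: bytes [52381, 56222] (segments 1..3).
Segment 4 missing -> gap begins at byte 56223.
Cumulative ACK = next expected in-order byte = 52381 + 1365 + 1092 + 1385 = 56223

56223


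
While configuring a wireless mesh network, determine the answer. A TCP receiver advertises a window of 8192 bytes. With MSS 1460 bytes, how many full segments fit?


Given: RWND = 8192 bytes, MSS = 1460 bytes
Full segments = floor(RWND / MSS)
Full segments = floor(8192 / 1460)
Full segments = floor(5.611) = 5

5


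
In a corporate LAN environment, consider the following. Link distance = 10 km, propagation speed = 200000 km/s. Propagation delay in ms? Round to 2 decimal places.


Given: distance = 10 km, speed = 200000 km/s
Delay = distance / speed = 10 / 200000 seconds
Delay in ms = 10 * 1000 / 200000
Delay = 0.0500 ms
Rounded to 2 dp = 0.05 ms

0.05


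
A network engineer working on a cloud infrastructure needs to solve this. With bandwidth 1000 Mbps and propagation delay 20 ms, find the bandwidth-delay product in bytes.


Given: bandwidth = 1000 Mbps, delay = 20 ms
BDP in bits = 1000 * 10^6 * 20 / 1000
BDP in bits = 20000000
BDP in bytes = 20000000 / 8 = 2500000

2500000


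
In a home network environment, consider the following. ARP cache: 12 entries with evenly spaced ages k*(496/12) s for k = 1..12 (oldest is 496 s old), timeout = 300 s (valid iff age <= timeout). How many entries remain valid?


Ages are k * 496/12 s for k = 1..12 (spacing = 41.3333 s).
Entry k is valid iff k * 496/12 <= 300 iff k <= 12 * 300 / 496 = 7.2581
n_valid = floor(7.2581) = 7
(n_stale = 12 - 7 = 5)

7


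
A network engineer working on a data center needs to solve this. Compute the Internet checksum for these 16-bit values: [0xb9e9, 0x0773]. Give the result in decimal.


Given words: [0xb9e9, 0x0773]
Step 1: Sum all words
Raw sum = 47593 + 1907 = 49500
One's complement = ~49500 & 0xFFFF = 16035

16035


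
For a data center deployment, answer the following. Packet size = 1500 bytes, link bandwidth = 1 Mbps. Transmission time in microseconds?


Given: packet = 1500 bytes, bandwidth = 1 Mbps
Packet in bits = 1500 * 8 = 12000 bits
Bandwidth = 1 * 10^6 = 1000000 bps
Time = 12000 / 1000000 seconds
Time in us = 12000 * 10^6 / 1000000 = 12000

12000


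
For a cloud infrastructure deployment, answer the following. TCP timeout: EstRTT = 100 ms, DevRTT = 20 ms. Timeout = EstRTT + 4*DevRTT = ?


Given: EstRTT = 100 ms, DevRTT = 20 ms
Timeout = EstRTT + 4 * DevRTT
4 * DevRTT = 4 * 20 = 80
Timeout = 100 + 80 = 180 ms

180


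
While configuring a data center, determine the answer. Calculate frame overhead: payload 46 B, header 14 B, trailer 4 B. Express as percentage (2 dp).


Given: payload = 46 B, header = 14 B, trailer = 4 B
Overhead bytes = header + trailer = 14 + 4 = 18
Total frame = payload + overhead = 46 + 18 = 64
Overhead % = 18 / 64 * 100 = 28.1250% -> 28.13% (2 dp)

28.13


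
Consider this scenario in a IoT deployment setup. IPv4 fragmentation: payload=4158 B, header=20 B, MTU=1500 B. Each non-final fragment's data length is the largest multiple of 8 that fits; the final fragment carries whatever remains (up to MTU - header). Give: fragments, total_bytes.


Max data per non-final fragment = floor((MTU - header)/8)*8 = floor((1500 - 20)/8)*8 = floor(1480/8)*8 = 1480 B
Final fragment needs no 8-byte alignment: it can carry up to MTU - header = 1480 B
Non-final fragments needed = ceil((payload - 1480) / 1480) = ceil(2678/1480) = ceil(1.8095) = 2
Number of fragments = 2 + 1 = 3
Fragment sizes (data): 2 * 1480 B + 1198 B (last, 1198 <= 1480 OK)
Total bytes sent = payload + n_frags * header = 4158 + 3*20 = 4158 + 60 = 4218 B

3, 4218
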